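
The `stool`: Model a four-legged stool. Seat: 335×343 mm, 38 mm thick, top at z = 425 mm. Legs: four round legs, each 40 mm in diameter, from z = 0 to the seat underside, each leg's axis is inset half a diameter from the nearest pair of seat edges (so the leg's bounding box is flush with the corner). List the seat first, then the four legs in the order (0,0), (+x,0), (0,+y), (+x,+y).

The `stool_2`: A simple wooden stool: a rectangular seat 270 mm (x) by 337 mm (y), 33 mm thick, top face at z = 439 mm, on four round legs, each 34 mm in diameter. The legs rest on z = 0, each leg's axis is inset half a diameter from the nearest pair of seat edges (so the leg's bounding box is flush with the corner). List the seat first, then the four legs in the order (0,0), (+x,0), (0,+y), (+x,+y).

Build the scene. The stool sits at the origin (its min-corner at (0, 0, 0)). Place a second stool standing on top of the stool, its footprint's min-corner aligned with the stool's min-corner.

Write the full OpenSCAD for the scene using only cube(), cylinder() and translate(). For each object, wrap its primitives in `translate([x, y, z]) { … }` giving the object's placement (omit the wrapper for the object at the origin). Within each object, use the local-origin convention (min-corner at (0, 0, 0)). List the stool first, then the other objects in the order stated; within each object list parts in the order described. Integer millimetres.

translate([0, 0, 387]) cube([335, 343, 38]);
translate([20, 20, 0]) cylinder(h = 387, r = 20);
translate([315, 20, 0]) cylinder(h = 387, r = 20);
translate([20, 323, 0]) cylinder(h = 387, r = 20);
translate([315, 323, 0]) cylinder(h = 387, r = 20);
translate([0, 0, 425]) {
  translate([0, 0, 406]) cube([270, 337, 33]);
  translate([17, 17, 0]) cylinder(h = 406, r = 17);
  translate([253, 17, 0]) cylinder(h = 406, r = 17);
  translate([17, 320, 0]) cylinder(h = 406, r = 17);
  translate([253, 320, 0]) cylinder(h = 406, r = 17);
}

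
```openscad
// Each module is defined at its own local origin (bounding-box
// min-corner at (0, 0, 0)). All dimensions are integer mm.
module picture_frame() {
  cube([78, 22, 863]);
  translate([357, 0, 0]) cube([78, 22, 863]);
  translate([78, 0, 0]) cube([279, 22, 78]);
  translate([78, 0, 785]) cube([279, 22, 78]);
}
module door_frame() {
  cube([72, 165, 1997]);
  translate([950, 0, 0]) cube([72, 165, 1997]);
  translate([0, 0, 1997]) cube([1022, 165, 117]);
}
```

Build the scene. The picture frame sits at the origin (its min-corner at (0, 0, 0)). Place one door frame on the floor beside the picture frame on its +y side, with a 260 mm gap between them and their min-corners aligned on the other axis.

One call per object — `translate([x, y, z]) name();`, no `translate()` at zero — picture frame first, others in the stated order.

picture_frame();
translate([0, 282, 0]) door_frame();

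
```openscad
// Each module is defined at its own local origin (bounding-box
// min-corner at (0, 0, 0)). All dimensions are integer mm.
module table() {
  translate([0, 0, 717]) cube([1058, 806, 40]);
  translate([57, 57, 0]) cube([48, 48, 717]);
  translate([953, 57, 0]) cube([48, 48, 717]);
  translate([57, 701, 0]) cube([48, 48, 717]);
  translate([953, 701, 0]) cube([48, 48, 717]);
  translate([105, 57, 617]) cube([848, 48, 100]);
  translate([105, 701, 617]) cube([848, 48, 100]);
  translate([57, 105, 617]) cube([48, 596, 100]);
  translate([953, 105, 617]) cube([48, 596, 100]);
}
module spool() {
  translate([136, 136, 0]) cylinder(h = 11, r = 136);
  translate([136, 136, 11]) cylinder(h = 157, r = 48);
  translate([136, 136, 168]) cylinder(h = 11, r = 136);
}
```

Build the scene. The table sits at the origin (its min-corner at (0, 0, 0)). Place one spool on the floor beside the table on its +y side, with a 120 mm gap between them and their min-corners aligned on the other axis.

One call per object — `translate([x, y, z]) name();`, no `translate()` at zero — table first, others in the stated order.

table();
translate([0, 926, 0]) spool();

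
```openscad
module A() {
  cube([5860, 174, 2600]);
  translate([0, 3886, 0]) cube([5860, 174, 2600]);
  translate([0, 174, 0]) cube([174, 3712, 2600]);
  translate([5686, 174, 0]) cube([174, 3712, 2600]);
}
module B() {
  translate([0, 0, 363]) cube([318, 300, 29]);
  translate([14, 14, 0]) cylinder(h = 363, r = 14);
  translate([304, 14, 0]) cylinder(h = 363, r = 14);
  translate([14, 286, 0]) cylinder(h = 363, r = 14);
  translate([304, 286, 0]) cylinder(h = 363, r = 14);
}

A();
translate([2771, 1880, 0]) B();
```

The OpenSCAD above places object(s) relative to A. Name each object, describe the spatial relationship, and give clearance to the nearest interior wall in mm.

A is a house frame. B is a stool. The stool sits inside the house frame, centred. The clearance to the nearest interior wall is 1706 mm.

Clearances: x = 2597, y = 1706; minimum 1706 mm.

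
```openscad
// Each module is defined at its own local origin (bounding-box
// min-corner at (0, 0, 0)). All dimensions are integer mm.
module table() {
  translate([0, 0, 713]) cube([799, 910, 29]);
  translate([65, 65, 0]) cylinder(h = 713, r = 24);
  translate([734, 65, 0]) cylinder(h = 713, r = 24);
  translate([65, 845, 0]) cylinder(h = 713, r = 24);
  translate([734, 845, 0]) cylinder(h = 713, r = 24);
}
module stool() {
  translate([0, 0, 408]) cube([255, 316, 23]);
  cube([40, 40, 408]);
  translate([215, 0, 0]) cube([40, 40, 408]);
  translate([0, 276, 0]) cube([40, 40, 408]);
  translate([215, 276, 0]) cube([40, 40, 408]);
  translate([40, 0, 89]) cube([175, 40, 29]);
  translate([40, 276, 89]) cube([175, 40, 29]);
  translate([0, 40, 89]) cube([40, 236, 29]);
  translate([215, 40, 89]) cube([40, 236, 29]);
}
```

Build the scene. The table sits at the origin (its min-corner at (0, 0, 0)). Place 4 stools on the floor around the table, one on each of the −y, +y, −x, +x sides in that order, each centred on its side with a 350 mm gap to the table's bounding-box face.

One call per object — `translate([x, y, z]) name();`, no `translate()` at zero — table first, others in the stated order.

table();
translate([272, -666, 0]) stool();
translate([272, 1260, 0]) stool();
translate([-605, 297, 0]) stool();
translate([1149, 297, 0]) stool();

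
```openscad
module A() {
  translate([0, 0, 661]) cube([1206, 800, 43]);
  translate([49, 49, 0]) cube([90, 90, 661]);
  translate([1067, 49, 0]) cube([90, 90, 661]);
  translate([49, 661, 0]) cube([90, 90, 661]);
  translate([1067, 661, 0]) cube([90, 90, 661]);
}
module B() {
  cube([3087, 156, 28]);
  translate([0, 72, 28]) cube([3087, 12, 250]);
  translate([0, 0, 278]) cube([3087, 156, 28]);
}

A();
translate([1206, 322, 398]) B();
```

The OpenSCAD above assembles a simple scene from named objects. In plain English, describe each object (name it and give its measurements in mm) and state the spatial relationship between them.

A is a table with a 1206×800 mm rectangular top, 43 mm thick, top surface at z = 704 mm, supported by four 90×90 mm square legs, each inset 49 mm from the nearest pair of top edges, running from the floor.

B is an I-beam lying along x, 3087 mm long. Overall section height 306 mm. Two flanges 156 mm wide (y) and 28 mm thick, one on the floor and one at the top; a web 12 mm thick runs between them, centred on the flange width.

The I-beam is beside the table with their tops flush at z = 704.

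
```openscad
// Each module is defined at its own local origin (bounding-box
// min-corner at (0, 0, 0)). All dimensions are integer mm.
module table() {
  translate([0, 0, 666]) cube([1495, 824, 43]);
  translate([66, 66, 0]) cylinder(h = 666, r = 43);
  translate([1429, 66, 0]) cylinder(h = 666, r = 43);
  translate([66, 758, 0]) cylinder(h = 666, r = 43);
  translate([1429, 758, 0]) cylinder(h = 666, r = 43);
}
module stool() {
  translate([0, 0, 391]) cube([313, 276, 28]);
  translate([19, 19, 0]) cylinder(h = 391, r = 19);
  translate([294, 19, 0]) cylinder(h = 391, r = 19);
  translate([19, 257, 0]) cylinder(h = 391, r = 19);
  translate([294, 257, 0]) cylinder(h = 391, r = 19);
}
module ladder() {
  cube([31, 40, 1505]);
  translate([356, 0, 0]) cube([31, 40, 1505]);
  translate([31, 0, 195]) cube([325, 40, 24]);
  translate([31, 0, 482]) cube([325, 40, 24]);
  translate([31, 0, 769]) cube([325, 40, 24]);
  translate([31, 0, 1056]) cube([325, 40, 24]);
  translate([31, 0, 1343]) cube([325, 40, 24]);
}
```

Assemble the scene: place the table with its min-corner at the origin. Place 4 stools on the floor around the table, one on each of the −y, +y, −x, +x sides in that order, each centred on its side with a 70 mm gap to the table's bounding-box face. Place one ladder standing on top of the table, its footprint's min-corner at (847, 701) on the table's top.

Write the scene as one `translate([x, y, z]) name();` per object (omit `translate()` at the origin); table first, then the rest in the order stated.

table();
translate([591, -346, 0]) stool();
translate([591, 894, 0]) stool();
translate([-383, 274, 0]) stool();
translate([1565, 274, 0]) stool();
translate([847, 701, 709]) ladder();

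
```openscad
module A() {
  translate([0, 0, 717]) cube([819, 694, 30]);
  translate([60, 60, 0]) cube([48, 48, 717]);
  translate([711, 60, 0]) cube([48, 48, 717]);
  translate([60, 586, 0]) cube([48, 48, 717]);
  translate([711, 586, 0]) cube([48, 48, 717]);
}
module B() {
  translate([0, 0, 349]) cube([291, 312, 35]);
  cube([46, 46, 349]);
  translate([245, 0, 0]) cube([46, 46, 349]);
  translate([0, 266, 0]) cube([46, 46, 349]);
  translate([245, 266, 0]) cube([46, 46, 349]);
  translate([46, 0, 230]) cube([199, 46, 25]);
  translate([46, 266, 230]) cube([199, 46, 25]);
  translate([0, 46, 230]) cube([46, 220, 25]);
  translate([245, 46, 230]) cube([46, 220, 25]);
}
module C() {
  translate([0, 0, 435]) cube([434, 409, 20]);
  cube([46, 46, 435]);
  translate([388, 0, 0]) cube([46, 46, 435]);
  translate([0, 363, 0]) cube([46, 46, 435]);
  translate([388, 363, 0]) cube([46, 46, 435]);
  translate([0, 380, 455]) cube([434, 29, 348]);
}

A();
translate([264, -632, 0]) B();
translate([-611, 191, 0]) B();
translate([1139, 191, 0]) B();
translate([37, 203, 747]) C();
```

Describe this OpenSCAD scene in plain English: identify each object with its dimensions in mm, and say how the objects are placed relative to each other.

A is a table with a 819×694 mm rectangular top, 30 mm thick, top surface at z = 747 mm, supported by four 48×48 mm square legs, each inset 60 mm from the nearest pair of top edges, running from the floor.

B is a four-legged stool. The seat is 291×312 mm, 35 mm thick, top at z = 384 mm. It stands on four square legs, each 46×46 mm in cross-section, from z = 0 to the seat underside, each flush with a corner of the seat. Four stretchers, 46 mm wide and 25 mm tall, connect adjacent legs with their undersides at z = 230 mm, each running between the inner faces of the legs it joins and aligned with the legs' outer faces on the other axis.

C is a chair. The seat is a 434×409×20 mm slab with its top at z = 455 mm, on four 46×46 mm corner legs (flush with the seat edges, standing on z = 0). A flat backrest 29 mm thick, 348 mm tall, spans the full seat width and rises from the seat top along its +y edge, rear face flush with the rear of the seat.

Three stools sit around the table at the −y, −x, +x sides. The chair is on top of the table.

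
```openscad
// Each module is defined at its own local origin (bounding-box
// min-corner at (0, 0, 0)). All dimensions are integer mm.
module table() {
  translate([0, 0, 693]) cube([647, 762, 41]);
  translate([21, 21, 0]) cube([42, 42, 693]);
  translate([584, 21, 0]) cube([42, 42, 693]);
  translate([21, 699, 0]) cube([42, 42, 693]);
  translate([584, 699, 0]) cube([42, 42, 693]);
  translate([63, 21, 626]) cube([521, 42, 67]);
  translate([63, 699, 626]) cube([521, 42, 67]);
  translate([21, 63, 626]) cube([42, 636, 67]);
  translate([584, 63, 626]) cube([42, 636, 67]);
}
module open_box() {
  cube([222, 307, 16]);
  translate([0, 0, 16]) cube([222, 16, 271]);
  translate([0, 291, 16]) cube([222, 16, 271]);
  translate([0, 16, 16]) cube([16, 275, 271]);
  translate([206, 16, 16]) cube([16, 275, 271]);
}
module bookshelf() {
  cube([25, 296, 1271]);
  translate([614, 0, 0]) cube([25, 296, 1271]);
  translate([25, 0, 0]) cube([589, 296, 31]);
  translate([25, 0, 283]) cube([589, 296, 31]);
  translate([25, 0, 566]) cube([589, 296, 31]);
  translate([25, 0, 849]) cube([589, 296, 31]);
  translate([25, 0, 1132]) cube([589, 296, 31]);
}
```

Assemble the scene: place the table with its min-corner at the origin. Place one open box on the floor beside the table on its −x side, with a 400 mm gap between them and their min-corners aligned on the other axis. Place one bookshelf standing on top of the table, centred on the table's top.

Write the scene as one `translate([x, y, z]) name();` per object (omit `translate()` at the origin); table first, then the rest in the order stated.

table();
translate([-622, 0, 0]) open_box();
translate([4, 233, 734]) bookshelf();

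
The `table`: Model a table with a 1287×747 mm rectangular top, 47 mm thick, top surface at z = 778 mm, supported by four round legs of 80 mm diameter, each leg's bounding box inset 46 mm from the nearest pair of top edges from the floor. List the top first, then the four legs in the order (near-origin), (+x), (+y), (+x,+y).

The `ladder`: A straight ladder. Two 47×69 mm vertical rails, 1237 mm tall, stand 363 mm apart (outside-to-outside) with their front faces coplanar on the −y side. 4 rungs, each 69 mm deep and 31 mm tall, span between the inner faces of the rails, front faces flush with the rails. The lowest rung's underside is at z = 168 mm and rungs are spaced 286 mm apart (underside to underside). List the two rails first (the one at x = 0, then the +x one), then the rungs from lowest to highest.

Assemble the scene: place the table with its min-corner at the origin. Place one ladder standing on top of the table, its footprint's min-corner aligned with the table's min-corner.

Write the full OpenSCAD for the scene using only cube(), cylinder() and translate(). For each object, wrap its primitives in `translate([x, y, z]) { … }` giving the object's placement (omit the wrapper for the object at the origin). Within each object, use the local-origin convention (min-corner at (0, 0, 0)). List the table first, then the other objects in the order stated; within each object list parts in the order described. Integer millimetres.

translate([0, 0, 731]) cube([1287, 747, 47]);
translate([86, 86, 0]) cylinder(h = 731, r = 40);
translate([1201, 86, 0]) cylinder(h = 731, r = 40);
translate([86, 661, 0]) cylinder(h = 731, r = 40);
translate([1201, 661, 0]) cylinder(h = 731, r = 40);
translate([0, 0, 778]) {
  cube([47, 69, 1237]);
  translate([316, 0, 0]) cube([47, 69, 1237]);
  translate([47, 0, 168]) cube([269, 69, 31]);
  translate([47, 0, 454]) cube([269, 69, 31]);
  translate([47, 0, 740]) cube([269, 69, 31]);
  translate([47, 0, 1026]) cube([269, 69, 31]);
}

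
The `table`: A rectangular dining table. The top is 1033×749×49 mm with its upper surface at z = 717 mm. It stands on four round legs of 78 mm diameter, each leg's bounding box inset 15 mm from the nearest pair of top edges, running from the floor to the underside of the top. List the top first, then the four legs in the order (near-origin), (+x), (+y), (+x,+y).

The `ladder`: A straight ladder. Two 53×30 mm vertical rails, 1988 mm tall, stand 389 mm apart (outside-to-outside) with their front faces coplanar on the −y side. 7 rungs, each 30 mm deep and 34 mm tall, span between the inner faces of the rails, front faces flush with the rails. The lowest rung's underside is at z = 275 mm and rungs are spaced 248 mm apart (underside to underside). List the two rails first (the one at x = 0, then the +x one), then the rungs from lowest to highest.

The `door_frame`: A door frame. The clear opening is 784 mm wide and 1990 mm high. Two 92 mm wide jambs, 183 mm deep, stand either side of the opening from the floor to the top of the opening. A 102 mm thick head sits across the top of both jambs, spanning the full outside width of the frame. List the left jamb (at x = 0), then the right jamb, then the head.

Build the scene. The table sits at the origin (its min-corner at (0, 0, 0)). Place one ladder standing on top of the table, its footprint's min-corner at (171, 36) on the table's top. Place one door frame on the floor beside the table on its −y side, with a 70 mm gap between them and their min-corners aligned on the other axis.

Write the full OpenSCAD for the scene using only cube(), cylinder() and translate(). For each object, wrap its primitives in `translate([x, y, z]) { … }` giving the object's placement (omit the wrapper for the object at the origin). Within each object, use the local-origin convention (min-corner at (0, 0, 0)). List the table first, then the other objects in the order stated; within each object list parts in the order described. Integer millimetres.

translate([0, 0, 668]) cube([1033, 749, 49]);
translate([54, 54, 0]) cylinder(h = 668, r = 39);
translate([979, 54, 0]) cylinder(h = 668, r = 39);
translate([54, 695, 0]) cylinder(h = 668, r = 39);
translate([979, 695, 0]) cylinder(h = 668, r = 39);
translate([171, 36, 717]) {
  cube([53, 30, 1988]);
  translate([336, 0, 0]) cube([53, 30, 1988]);
  translate([53, 0, 275]) cube([283, 30, 34]);
  translate([53, 0, 523]) cube([283, 30, 34]);
  translate([53, 0, 771]) cube([283, 30, 34]);
  translate([53, 0, 1019]) cube([283, 30, 34]);
  translate([53, 0, 1267]) cube([283, 30, 34]);
  translate([53, 0, 1515]) cube([283, 30, 34]);
  translate([53, 0, 1763]) cube([283, 30, 34]);
}
translate([0, -253, 0]) {
  cube([92, 183, 1990]);
  translate([876, 0, 0]) cube([92, 183, 1990]);
  translate([0, 0, 1990]) cube([968, 183, 102]);
}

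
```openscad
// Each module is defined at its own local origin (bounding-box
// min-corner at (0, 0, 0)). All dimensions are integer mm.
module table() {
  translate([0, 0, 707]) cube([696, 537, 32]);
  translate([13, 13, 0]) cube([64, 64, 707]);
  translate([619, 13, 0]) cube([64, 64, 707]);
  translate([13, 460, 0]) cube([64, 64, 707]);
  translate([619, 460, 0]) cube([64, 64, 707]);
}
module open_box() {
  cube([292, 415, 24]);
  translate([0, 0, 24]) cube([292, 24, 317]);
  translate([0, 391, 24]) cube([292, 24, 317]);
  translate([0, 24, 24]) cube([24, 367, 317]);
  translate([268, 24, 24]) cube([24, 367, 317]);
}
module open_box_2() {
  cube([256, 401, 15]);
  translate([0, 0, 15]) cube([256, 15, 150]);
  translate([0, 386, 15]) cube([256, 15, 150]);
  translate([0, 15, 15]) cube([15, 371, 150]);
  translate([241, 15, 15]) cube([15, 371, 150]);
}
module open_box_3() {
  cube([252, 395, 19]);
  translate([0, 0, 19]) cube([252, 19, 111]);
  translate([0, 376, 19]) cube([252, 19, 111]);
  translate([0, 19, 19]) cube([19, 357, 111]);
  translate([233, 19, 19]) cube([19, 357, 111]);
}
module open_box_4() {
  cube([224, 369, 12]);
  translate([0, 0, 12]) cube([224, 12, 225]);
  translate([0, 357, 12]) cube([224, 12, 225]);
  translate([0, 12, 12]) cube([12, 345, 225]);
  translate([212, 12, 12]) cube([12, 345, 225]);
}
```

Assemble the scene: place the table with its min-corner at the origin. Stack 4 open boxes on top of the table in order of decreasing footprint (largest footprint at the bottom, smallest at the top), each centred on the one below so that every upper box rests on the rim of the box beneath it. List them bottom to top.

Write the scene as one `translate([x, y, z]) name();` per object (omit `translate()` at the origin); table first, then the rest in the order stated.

table();
translate([202, 61, 739]) open_box();
translate([220, 68, 1080]) open_box_2();
translate([222, 71, 1245]) open_box_3();
translate([236, 84, 1375]) open_box_4();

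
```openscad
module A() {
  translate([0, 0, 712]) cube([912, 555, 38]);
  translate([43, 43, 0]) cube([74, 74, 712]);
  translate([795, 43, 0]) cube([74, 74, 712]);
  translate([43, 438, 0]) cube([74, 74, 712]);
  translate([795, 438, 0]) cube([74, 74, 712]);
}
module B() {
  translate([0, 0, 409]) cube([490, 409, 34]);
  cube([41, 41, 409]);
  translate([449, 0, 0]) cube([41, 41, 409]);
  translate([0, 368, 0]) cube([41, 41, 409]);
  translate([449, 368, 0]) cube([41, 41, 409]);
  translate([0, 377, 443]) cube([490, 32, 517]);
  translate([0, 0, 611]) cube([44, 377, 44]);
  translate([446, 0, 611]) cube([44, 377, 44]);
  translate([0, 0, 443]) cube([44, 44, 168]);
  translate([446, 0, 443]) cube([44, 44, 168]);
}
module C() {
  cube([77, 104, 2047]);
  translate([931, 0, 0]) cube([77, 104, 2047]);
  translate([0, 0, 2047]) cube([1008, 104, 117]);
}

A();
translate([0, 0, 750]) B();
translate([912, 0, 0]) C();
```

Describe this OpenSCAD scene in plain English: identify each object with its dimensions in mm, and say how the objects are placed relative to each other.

A is a table with a 912×555 mm rectangular top, 38 mm thick, top surface at z = 750 mm, supported by four 74×74 mm square legs, each inset 43 mm from the nearest pair of top edges, running from the floor.

B is a chair: 490×409 mm seat, 34 mm thick, top at z = 443 mm, on four 41 mm square corner legs flush with the seat edges. A 32 mm thick backrest slab spans the full seat width, extending 517 mm above the seat top, its back face flush with the seat's +y edge. Two armrests of 44×44 mm section run along each side from the seat's front edge to the front of the backrest, top faces 212 mm above the seat top and outer faces flush with the seat's x-edges; a 44×44 mm post under the front of each armrest stands on the seat at the front corner.

C is a rectangular door frame: two vertical jambs of 77×104 mm section, 2047 mm tall, with a clear opening 854 mm wide between their inner faces. A header 117 mm tall and 104 mm deep lies on top of the jambs and spans the full outside width.

The chair is on top of the table. The door frame is against the table's +x side, with their −y faces flush.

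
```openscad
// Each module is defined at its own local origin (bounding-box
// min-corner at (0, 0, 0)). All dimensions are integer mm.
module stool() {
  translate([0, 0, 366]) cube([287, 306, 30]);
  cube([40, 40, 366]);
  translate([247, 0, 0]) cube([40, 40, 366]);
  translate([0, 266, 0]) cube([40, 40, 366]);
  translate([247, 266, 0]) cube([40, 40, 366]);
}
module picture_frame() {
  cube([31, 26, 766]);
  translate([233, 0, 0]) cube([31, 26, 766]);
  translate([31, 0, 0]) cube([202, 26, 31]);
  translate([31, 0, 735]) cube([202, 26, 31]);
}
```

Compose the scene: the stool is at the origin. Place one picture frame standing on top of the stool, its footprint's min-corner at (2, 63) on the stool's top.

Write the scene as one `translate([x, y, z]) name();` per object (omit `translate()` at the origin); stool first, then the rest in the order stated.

stool();
translate([2, 63, 396]) picture_frame();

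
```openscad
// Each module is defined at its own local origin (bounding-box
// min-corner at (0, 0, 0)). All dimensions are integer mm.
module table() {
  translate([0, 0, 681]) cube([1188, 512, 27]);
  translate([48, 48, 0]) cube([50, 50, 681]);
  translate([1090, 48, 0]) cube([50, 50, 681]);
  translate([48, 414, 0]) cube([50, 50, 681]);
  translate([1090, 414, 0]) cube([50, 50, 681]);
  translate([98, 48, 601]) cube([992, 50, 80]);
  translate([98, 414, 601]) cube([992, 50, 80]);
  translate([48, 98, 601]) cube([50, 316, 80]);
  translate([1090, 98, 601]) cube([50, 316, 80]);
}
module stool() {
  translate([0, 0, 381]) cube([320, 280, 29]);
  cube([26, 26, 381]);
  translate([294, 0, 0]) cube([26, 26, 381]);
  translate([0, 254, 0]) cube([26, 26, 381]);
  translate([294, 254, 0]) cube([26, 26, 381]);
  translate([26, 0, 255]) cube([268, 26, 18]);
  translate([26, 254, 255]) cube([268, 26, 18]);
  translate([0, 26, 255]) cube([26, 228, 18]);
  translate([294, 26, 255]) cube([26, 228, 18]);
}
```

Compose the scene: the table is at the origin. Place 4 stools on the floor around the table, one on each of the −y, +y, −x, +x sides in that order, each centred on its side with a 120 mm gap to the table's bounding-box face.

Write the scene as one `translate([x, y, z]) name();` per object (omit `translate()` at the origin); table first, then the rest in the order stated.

table();
translate([434, -400, 0]) stool();
translate([434, 632, 0]) stool();
translate([-440, 116, 0]) stool();
translate([1308, 116, 0]) stool();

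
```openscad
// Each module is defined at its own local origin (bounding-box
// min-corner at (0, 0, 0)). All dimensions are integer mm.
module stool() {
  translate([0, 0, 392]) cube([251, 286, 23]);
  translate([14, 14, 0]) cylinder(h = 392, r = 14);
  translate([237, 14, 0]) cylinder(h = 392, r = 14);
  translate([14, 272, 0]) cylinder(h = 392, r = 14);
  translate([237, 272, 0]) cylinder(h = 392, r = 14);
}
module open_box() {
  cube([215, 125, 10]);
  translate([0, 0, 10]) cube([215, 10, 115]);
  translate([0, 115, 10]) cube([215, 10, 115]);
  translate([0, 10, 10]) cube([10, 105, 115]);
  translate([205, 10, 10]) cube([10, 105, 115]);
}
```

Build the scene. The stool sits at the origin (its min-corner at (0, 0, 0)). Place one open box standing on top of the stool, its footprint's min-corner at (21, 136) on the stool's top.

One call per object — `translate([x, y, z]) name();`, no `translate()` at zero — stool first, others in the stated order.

stool();
translate([21, 136, 415]) open_box();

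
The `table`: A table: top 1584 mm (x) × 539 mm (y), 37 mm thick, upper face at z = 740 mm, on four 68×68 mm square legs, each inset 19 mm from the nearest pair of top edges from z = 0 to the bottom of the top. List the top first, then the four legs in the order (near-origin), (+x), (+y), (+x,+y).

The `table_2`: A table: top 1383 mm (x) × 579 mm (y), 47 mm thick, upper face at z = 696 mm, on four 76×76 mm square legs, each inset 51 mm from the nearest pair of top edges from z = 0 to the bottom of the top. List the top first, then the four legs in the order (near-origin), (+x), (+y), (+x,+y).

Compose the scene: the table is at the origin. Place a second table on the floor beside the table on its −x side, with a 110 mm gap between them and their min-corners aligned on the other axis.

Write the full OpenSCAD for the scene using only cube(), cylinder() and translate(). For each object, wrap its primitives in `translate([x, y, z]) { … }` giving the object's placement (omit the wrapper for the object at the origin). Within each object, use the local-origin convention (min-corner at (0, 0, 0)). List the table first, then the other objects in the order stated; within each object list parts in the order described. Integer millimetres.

translate([0, 0, 703]) cube([1584, 539, 37]);
translate([19, 19, 0]) cube([68, 68, 703]);
translate([1497, 19, 0]) cube([68, 68, 703]);
translate([19, 452, 0]) cube([68, 68, 703]);
translate([1497, 452, 0]) cube([68, 68, 703]);
translate([-1493, 0, 0]) {
  translate([0, 0, 649]) cube([1383, 579, 47]);
  translate([51, 51, 0]) cube([76, 76, 649]);
  translate([1256, 51, 0]) cube([76, 76, 649]);
  translate([51, 452, 0]) cube([76, 76, 649]);
  translate([1256, 452, 0]) cube([76, 76, 649]);
}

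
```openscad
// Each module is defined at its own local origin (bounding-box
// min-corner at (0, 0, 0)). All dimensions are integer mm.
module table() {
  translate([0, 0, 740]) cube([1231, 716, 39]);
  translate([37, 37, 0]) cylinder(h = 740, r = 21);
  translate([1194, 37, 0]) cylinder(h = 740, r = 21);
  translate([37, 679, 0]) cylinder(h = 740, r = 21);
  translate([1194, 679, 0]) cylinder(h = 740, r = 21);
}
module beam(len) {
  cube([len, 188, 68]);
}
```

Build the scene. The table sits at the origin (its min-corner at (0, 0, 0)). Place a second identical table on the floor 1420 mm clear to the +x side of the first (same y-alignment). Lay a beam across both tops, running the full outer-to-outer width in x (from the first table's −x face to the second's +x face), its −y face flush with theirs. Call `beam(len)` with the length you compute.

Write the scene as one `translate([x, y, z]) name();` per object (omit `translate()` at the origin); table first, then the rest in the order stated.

table();
translate([2651, 0, 0]) table();
translate([0, 0, 779]) beam(3882);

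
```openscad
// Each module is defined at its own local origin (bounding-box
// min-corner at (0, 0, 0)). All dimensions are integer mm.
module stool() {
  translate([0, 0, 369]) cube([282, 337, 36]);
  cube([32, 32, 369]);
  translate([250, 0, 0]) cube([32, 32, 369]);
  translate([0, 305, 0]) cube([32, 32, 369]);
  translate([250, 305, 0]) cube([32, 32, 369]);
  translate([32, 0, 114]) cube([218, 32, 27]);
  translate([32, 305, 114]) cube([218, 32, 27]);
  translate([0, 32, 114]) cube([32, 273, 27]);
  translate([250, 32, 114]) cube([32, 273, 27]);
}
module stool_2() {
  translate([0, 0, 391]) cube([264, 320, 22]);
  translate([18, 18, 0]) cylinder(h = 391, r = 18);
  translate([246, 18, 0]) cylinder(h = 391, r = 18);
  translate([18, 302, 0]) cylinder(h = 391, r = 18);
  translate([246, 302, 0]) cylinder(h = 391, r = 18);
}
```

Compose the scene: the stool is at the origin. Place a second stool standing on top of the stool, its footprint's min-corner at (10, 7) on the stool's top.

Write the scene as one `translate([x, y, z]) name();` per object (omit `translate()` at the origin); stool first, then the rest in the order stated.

stool();
translate([10, 7, 405]) stool_2();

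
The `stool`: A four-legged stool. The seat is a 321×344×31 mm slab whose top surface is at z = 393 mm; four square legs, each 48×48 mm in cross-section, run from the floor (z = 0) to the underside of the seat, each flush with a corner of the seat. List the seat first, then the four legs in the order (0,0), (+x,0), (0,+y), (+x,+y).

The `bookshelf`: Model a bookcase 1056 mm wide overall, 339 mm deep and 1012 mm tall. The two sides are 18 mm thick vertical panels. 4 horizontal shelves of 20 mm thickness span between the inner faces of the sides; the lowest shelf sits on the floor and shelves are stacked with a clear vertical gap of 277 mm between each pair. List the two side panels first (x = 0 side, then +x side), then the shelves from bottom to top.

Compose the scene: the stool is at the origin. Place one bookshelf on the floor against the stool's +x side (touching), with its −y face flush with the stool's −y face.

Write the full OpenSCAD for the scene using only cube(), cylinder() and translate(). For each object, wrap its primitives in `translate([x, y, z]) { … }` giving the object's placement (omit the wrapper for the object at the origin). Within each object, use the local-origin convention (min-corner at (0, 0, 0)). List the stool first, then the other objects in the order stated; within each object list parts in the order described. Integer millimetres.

translate([0, 0, 362]) cube([321, 344, 31]);
cube([48, 48, 362]);
translate([273, 0, 0]) cube([48, 48, 362]);
translate([0, 296, 0]) cube([48, 48, 362]);
translate([273, 296, 0]) cube([48, 48, 362]);
translate([321, 0, 0]) {
  cube([18, 339, 1012]);
  translate([1038, 0, 0]) cube([18, 339, 1012]);
  translate([18, 0, 0]) cube([1020, 339, 20]);
  translate([18, 0, 297]) cube([1020, 339, 20]);
  translate([18, 0, 594]) cube([1020, 339, 20]);
  translate([18, 0, 891]) cube([1020, 339, 20]);
}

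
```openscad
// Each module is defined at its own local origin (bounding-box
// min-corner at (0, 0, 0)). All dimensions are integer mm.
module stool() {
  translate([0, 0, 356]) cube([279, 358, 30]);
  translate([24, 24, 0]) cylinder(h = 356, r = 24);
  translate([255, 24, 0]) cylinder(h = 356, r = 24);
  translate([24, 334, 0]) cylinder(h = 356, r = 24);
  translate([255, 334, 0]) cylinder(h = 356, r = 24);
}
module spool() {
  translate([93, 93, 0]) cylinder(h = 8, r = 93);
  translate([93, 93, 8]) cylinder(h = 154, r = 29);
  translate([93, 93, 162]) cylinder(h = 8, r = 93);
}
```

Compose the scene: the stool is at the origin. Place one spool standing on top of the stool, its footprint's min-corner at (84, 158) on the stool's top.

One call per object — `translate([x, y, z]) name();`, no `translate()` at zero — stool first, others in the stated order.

stool();
translate([84, 158, 386]) spool();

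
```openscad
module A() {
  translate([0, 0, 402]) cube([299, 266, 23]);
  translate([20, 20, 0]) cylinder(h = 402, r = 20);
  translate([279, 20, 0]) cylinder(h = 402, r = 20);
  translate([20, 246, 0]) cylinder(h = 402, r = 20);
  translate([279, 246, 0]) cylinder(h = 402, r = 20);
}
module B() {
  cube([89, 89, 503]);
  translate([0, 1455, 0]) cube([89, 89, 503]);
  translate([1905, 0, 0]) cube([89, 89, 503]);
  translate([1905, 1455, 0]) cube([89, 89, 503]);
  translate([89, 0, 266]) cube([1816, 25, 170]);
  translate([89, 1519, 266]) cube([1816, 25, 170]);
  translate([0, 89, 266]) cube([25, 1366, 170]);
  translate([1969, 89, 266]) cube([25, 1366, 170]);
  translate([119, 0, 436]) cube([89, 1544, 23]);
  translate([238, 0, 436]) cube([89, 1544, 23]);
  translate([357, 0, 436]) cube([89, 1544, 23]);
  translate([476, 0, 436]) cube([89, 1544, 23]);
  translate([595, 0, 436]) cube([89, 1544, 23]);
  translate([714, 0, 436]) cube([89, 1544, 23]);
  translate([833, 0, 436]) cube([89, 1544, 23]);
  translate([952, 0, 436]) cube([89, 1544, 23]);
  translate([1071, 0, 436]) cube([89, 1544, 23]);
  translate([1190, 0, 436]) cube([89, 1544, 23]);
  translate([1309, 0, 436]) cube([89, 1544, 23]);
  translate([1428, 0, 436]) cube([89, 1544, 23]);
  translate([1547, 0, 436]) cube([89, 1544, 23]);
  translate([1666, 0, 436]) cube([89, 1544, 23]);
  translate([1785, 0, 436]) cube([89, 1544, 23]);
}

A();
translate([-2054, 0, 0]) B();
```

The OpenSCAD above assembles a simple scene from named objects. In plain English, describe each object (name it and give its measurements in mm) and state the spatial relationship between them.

A is a four-legged stool. The seat is 299×266 mm, 23 mm thick, top at z = 425 mm. It stands on four round legs, each 40 mm in diameter, from z = 0 to the seat underside, each leg's axis is inset half a diameter from the nearest pair of seat edges (so the leg's bounding box is flush with the corner).

B is a bed frame 1994 mm long (x) by 1544 mm wide (y). Four 89×89 mm corner posts, 503 mm tall, at the corners of the footprint. Four rails of 25 mm thickness and 170 mm height run between adjacent posts with their undersides at z = 266 mm, their outer faces flush with the outside of the frame (the two x-running rails run between the posts' inner faces; the two y-running rails run between the posts' inner faces). 15 slats, each 89 mm wide (x) and 23 mm thick, lie across the top of the two x-running rails, running the full 1544 mm width of the frame in y; the slats are evenly spaced along x between the inner faces of the end posts with equal gaps (rounded down to the nearest mm) at the −x end and between each pair — any rounding remainder accumulates at the +x end.

The bed frame is on the floor beside the stool on its −x side.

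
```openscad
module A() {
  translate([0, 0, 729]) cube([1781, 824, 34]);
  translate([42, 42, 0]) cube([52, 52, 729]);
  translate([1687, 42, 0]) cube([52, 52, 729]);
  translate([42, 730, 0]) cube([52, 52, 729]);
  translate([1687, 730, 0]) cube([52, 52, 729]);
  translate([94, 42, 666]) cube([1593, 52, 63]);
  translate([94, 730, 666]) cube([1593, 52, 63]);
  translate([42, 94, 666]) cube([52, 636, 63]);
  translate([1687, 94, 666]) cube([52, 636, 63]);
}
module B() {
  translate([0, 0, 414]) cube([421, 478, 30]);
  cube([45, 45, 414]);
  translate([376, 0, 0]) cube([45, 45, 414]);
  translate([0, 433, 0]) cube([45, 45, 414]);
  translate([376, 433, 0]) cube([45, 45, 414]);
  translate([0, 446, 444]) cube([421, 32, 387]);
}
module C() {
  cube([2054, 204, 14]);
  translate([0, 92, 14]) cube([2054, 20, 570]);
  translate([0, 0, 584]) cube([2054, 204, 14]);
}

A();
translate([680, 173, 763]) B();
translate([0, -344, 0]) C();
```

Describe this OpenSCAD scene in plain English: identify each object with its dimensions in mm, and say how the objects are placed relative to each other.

A is a rectangular dining table. The top is 1781×824×34 mm with its upper surface at z = 763 mm. It stands on four 52×52 mm square legs, each inset 42 mm from the nearest pair of top edges, running from the floor to the underside of the top. Four apron rails, 52 mm thick and 63 mm tall, run between adjacent legs with their top edges flush with the underside of the top and their outer faces flush with the legs' outer faces.

B is a chair: 421×478 mm seat, 30 mm thick, top at z = 444 mm, on four 45 mm square corner legs flush with the seat edges. A 32 mm thick backrest slab spans the full seat width, extending 387 mm above the seat top, its back face flush with the seat's +y edge.

C is an I-beam lying along x, 2054 mm long. Overall section height 598 mm. Two flanges 204 mm wide (y) and 14 mm thick, one on the floor and one at the top; a web 20 mm thick runs between them, centred on the flange width.

The chair is on top of the table, centred. The I-beam is on the floor beside the table on its −y side.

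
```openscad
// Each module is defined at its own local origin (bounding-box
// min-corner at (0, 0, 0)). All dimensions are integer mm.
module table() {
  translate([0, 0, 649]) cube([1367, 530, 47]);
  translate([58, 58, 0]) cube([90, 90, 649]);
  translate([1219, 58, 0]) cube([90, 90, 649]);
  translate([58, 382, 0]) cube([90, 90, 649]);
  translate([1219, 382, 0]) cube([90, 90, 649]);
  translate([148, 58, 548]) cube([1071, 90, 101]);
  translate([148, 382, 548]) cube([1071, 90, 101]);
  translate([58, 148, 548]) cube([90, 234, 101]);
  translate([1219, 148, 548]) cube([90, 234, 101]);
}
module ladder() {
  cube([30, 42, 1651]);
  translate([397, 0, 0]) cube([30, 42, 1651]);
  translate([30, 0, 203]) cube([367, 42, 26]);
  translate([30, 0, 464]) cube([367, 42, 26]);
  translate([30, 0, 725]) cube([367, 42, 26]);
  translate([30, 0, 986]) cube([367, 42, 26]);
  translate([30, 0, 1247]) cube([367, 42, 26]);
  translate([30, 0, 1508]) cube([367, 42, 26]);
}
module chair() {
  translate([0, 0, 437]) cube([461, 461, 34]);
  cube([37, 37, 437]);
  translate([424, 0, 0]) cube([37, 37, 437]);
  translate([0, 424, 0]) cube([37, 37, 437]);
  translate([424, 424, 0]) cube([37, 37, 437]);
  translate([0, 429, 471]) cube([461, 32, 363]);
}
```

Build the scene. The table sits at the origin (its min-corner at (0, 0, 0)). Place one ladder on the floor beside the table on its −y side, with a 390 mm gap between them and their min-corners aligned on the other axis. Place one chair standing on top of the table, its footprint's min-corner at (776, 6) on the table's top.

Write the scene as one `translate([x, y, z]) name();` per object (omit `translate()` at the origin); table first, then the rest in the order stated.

table();
translate([0, -432, 0]) ladder();
translate([776, 6, 696]) chair();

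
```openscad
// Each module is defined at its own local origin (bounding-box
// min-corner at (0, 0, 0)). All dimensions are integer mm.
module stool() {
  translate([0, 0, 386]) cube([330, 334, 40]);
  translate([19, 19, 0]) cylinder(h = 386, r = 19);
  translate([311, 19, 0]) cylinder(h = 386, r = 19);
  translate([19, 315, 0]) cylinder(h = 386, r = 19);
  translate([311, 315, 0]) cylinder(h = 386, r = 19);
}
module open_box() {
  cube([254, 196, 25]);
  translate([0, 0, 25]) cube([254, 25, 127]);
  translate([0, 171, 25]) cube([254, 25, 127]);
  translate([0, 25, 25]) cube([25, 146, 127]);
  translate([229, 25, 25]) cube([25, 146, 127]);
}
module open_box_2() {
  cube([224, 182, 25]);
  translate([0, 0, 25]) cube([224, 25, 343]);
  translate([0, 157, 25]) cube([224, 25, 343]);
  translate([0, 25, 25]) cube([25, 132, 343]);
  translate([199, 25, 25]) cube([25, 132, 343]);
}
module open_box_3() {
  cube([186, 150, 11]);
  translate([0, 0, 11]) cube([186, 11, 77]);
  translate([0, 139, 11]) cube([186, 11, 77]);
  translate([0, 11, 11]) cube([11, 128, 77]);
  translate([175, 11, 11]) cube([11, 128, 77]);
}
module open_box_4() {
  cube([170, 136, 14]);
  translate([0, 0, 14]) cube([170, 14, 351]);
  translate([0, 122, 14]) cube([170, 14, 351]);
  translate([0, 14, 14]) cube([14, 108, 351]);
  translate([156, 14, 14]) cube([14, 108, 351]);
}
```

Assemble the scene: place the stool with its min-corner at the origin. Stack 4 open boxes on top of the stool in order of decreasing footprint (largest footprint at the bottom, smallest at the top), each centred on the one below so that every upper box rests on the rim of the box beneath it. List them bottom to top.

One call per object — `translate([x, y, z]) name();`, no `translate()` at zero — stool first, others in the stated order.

stool();
translate([38, 69, 426]) open_box();
translate([53, 76, 578]) open_box_2();
translate([72, 92, 946]) open_box_3();
translate([80, 99, 1034]) open_box_4();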